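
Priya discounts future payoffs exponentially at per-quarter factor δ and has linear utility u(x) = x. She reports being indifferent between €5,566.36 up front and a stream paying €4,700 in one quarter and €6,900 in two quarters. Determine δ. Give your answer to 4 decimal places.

The stream is worth 4700δ + 6900δ² today, so 4700δ + 6900δ² = 5566.36.
Rearranged: 6900δ² + 4700δ − 5566.36 = 0.
δ = (−4700 + √(4700² + 4·6900·5566.36)) / (2·6900) = (−4700 + √175721536.00) / 13800 ≈ 0.6200.

δ ≈ 0.6200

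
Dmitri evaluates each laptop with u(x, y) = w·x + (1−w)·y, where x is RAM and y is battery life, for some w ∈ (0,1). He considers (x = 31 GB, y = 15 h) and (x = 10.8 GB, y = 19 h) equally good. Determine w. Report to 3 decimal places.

u(31,15) = u(10.8,19) means w·31 + (1−w)·15 = w·10.8 + (1−w)·19.
Collecting terms: w·20.2 = (1−w)·4.
So w/(1−w) = 4/20.2 = 0.1980, giving w = 4/(20.2+4) = 0.165.

w = 0.165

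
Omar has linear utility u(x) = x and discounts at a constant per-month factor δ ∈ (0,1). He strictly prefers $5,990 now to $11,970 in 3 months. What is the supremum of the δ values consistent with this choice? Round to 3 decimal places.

δ < 0.794

Comparing present values: 5990 > δ^3·11970.
Dividing by 11970: δ^3 < 0.50042. Both sides are positive, so the cube root keeps the direction.
δ < (5990/11970)^(1/3) ≈ 0.794.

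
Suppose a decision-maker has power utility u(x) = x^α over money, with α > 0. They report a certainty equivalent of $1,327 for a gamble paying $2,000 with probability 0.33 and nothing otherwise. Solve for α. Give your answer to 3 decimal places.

α ≈ 2.703

Since u(0) = 0, the lottery's EU is 0.33·2000^α.
Equating: 1327^α = 0.33·2000^α, i.e. 0.6635^α = 0.33.
Take logs: α = ln 0.33 / ln(1327/2000) ≈ 2.70256.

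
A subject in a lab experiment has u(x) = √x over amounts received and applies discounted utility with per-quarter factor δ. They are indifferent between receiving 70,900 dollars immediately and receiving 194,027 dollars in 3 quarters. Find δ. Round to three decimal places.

δ ≈ 0.846

Equating discounted utilities: u(70900) = δ^3·u(194027) ⇒ δ^3 = u(70900)/u(194027).
With u(x) = √x: δ^3 = √70900/√194027 = √(70900/194027) = 0.60449.
Taking the cube root: δ = 0.60449^(1/3) ≈ 0.846.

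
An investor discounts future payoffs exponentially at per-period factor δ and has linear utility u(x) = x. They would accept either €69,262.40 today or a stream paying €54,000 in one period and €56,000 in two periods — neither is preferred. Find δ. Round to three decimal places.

δ ≈ 0.730

Present value of the stream is 54000·δ + 56000·δ². Indifference gives 54000δ + 56000δ² = 69262.40.
That is, 56000δ² + 54000δ − 69262.40 = 0, a quadratic in δ.
δ = (−54000 + √(54000² + 4·56000·69262.40)) / (2·56000) = (−54000 + √18430777600.00) / 112000 ≈ 0.730.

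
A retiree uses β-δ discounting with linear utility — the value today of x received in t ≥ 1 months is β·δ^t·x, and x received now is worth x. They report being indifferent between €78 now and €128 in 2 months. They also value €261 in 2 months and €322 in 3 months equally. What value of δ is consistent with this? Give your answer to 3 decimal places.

From the later pair, β·δ^2·261 = β·δ^3·322; dividing through, δ = 261/322 = 0.81056.

δ ≈ 0.811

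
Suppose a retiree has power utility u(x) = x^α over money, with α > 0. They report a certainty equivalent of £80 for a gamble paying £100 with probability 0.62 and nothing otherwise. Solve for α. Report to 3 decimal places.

α ≈ 2.142

EU(lottery) = 0.62·100^α + 0.38·0 = 0.62·100^α.
Indifference: 80^α = 0.62·100^α, so (80/100)^α = 0.62.
Taking logs: α·ln(80/100) = ln(0.62), so α = -0.478036 / -0.223144 ≈ 2.142.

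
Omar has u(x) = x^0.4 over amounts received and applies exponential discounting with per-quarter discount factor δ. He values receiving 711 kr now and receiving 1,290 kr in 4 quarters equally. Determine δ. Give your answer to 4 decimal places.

δ ≈ 0.9422

The payoff in 4 quarters is discounted by δ^4, so u(711) = δ^4·u(1290) and δ^4 = u(711)/u(1290).
Since u(x) = x^0.4, δ^4 = (711/1290)^0.4 = 0.55116^0.4 = 0.78797.
Hence δ = (0.78797)^(1/4) = 0.942167.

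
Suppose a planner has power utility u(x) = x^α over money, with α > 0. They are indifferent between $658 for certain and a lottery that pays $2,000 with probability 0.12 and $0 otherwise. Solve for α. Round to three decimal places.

EU(lottery) = 0.12·2000^α + 0.88·0 = 0.12·2000^α.
Setting u(658) equal to that: 658^α = 0.12·2000^α ⇒ (658/2000)^α = 0.12.
Taking logs: α·ln(658/2000) = ln(0.12), so α = -2.120264 / -1.111698 ≈ 1.907.

α ≈ 1.907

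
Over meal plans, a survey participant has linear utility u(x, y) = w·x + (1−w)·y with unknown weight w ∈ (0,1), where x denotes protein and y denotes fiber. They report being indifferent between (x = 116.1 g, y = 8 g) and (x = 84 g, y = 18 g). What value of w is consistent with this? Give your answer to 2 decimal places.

w = 0.24

Indifference: w·116.1 + (1−w)·8 = w·84 + (1−w)·18.
Collecting terms: w·32.1 = (1−w)·10.
Hence w = 10/(32.1+10) = 10/42.1 = 0.24.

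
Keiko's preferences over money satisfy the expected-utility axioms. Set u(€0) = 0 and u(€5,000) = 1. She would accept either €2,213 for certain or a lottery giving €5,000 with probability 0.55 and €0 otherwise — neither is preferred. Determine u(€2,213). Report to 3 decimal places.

The indifference gives u(€2,213) = 0.55·u(€5,000) + 0.45·u(€0) = 0.55·1 + 0.45·0 = 0.55.

0.550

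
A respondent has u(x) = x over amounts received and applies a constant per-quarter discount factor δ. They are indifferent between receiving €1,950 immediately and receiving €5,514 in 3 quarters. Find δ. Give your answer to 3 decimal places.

δ ≈ 0.707

Indifference means u(1950) = δ^3 · u(5514), so δ^3 = u(1950)/u(5514).
With u(x) = x: δ^3 = 1950/5514 = 0.35365.
Taking the cube root: δ = 0.35365^(1/3) ≈ 0.707.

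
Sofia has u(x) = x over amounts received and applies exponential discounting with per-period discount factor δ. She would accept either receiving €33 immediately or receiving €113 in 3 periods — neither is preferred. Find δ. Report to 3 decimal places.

The payoff in 3 periods is discounted by δ^3, so u(33) = δ^3·u(113) and δ^3 = u(33)/u(113).
With u(x) = x: δ^3 = 33/113 = 0.29204.
Taking the cube root: δ = 0.29204^(1/3) ≈ 0.663.

δ ≈ 0.663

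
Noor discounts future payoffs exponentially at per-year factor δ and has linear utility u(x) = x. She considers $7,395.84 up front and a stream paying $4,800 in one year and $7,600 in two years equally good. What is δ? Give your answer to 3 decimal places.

Equating present values: 7395.84 = 4800δ + 7600δ².
So 7600δ² + 4800δ − 7395.84 = 0.
By the quadratic formula (taking the positive root), δ = (−4800 + √247873536.00) / 15200 ≈ 0.720.

δ ≈ 0.720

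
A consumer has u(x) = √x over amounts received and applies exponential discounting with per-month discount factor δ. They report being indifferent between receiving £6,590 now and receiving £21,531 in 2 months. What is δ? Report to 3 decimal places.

δ ≈ 0.744

Indifference means u(6590) = δ^2 · u(21531), so δ^2 = u(6590)/u(21531).
Since u(x) = √x, δ^2 = √(6590/21531) = 0.55324.
So δ = 0.55324^(1/2) ≈ 0.744.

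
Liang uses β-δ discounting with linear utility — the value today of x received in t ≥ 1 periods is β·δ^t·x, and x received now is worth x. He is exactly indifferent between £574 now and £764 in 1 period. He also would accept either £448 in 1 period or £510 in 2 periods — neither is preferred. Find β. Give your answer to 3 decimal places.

β ≈ 0.855

The second indifference involves only future payoffs, so β cancels: β·δ^1·448 = β·δ^2·510, giving δ = 448/510 = 0.87843.
Substituting δ into 574 = β·δ·764: β = 574/(671.122) ≈ 0.855.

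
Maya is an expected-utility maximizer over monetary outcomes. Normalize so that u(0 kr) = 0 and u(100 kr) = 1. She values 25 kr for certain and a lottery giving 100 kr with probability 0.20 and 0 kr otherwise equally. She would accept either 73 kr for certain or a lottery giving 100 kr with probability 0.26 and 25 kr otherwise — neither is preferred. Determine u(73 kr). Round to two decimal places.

0.41

First, u(25 kr) = 0.20·u(100 kr) + 0.80·u(0 kr) = 0.20.
Chaining: u(73 kr) = 0.26·1.00 + 0.74·0.20 = 0.4080.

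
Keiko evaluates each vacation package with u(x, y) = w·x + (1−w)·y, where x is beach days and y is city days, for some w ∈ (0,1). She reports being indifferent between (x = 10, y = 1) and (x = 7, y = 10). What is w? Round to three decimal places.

Indifference: w·10 + (1−w)·1 = w·7 + (1−w)·10.
Rearranging, 3·w − 9·(1−w) = 0.
Hence w = 9/(3+9) = 9/12 = 0.750.

w = 0.750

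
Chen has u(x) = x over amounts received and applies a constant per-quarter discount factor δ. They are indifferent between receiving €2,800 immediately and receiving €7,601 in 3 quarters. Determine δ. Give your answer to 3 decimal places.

δ ≈ 0.717

Equating discounted utilities: u(2800) = δ^3·u(7601) ⇒ δ^3 = u(2800)/u(7601).
With u(x) = x: δ^3 = 2800/7601 = 0.36837.
Taking the cube root: δ = 0.36837^(1/3) ≈ 0.717.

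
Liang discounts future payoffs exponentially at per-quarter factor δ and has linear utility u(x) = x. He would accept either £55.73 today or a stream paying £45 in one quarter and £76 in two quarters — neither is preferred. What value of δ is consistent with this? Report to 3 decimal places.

Present value of the stream is 45·δ + 76·δ². Indifference gives 45δ + 76δ² = 55.73.
Rearranged: 76δ² + 45δ − 55.73 = 0.
The positive root is δ = [−45 + √(45² + 4·76·55.73)] / (2·76) = (−45 + 137.720)/152 ≈ 0.610.

δ ≈ 0.610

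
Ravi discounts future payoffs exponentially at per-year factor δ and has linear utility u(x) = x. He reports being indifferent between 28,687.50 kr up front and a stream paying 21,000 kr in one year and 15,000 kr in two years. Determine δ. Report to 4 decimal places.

δ ≈ 0.8500

Present value of the stream is 21000·δ + 15000·δ². Indifference gives 21000δ + 15000δ² = 28687.50.
Rearranged: 15000δ² + 21000δ − 28687.50 = 0.
By the quadratic formula (taking the positive root), δ = (−21000 + √2162250000.00) / 30000 ≈ 0.8500.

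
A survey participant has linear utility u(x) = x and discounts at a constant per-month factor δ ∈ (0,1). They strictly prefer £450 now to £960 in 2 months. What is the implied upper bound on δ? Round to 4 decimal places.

Comparing present values: 450 > δ^2·960.
So δ^2 < 450/960 = 0.46875; taking the square root of both positive sides preserves the inequality.
δ < (450/960)^(1/2) ≈ 0.6847.

δ < 0.6847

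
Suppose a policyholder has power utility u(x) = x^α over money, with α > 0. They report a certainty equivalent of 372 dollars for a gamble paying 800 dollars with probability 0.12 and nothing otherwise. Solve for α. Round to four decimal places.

α ≈ 2.7690

Since u(0) = 0, the lottery's EU is 0.12·800^α.
Indifference: 372^α = 0.12·800^α, so (372/800)^α = 0.12.
Taking logs: α·ln(372/800) = ln(0.12), so α = -2.1202635 / -0.7657179 ≈ 2.7690.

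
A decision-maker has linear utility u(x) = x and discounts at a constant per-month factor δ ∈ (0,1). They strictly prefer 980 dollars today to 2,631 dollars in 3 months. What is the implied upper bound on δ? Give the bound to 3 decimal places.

Under u(x) = x this choice says 980 > δ^3·2631.
Hence δ^3 < 980/2631 = 0.37248, and x ↦ x^(1/3) is increasing on (0,∞).
δ < 0.37248^(1/3) = 0.720.

δ < 0.720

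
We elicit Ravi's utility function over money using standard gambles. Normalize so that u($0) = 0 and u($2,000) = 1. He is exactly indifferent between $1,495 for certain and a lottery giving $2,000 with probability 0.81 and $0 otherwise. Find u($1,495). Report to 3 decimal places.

u($1,495) equals the lottery's expected utility: 0.81·1 + 0.19·0 = 0.81.

0.810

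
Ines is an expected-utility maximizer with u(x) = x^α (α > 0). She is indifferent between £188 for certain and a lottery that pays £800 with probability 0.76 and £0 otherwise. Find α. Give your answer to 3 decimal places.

α ≈ 0.190

The lottery's expected utility is 0.76·u(800) + 0.24·u(0) = 0.76·800^α (since u(0) = 0 for α > 0).
Equating: 188^α = 0.76·800^α, i.e. 0.2350^α = 0.76.
Take logs: α = ln 0.76 / ln(188/800) ≈ 0.18951.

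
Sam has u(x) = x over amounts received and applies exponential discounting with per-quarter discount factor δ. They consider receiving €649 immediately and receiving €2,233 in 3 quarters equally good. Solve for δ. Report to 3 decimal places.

δ ≈ 0.662

Equating discounted utilities: u(649) = δ^3·u(2233) ⇒ δ^3 = u(649)/u(2233).
With u(x) = x: δ^3 = 649/2233 = 0.29064.
Taking the cube root: δ = 0.29064^(1/3) ≈ 0.662.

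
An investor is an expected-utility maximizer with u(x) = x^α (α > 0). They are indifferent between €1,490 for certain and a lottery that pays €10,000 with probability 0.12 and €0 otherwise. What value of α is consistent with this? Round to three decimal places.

α ≈ 1.114

The lottery's expected utility is 0.12·u(10000) + 0.88·u(0) = 0.12·10000^α (since u(0) = 0 for α > 0).
Indifference: 1490^α = 0.12·10000^α, so (1490/10000)^α = 0.12.
Taking logs: α·ln(1490/10000) = ln(0.12), so α = -2.120264 / -1.903809 ≈ 1.114.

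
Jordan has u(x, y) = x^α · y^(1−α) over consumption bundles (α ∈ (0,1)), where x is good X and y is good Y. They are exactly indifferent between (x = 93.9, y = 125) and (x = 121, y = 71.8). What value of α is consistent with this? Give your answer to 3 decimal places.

Indifference: 93.9^α · 125^(1−α) = 121^α · 71.8^(1−α).
Taking logs: α·ln 93.9 + (1−α)·ln 125 = α·ln 121 + (1−α)·ln 71.8, i.e. α·-0.253560 = (1−α)·-0.554429.
So α/(1−α) = (-0.554429)/(-0.253560) = 2.186579, and α = 2.186579/3.186579 ≈ 0.686.

α ≈ 0.686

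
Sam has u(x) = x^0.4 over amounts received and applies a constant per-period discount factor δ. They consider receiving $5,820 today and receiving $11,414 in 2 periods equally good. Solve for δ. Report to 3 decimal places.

δ ≈ 0.874

The payoff in 2 periods is discounted by δ^2, so u(5820) = δ^2·u(11414) and δ^2 = u(5820)/u(11414).
With u(x) = x^0.4: δ^2 = 5820^0.4/11414^0.4 = (5820/11414)^0.4 = 0.76383.
So δ = 0.76383^(1/2) ≈ 0.874.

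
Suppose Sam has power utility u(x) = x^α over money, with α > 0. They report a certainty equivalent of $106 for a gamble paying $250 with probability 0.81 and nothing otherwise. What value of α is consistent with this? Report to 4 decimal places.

α ≈ 0.2456

The lottery's expected utility is 0.81·u(250) + 0.19·u(0) = 0.81·250^α (since u(0) = 0 for α > 0).
Setting u(106) equal to that: 106^α = 0.81·250^α ⇒ (106/250)^α = 0.81.
α = ln(0.81) / ln(106/250) = -0.2107210/-0.8580218 ≈ 0.2456.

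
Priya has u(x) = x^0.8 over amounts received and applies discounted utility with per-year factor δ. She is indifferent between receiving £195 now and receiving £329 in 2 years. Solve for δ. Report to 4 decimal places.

δ ≈ 0.8112

Indifference means u(195) = δ^2 · u(329), so δ^2 = u(195)/u(329).
Since u(x) = x^0.8, δ^2 = (195/329)^0.8 = 0.59271^0.8 = 0.65807.
So δ = 0.65807^(1/2) ≈ 0.8112.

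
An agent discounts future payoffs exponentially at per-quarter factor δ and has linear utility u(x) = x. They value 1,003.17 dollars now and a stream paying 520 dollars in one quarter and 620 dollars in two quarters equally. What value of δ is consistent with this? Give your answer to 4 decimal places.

Equating present values: 1003.17 = 520δ + 620δ².
So 620δ² + 520δ − 1003.17 = 0.
The positive root is δ = [−520 + √(520² + 4·620·1003.17)] / (2·620) = (−520 + 1660.801)/1240 ≈ 0.9200.

δ ≈ 0.9200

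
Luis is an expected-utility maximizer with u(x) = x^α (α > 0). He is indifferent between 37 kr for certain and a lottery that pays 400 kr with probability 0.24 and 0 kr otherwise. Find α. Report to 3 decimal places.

α ≈ 0.599

Since u(0) = 0, the lottery's EU is 0.24·400^α.
Indifference: 37^α = 0.24·400^α, so (37/400)^α = 0.24.
Take logs: α = ln 0.24 / ln(37/400) ≈ 0.59949.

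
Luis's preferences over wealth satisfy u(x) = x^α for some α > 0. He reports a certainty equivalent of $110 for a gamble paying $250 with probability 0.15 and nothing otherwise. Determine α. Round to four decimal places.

α ≈ 2.3108

The lottery's expected utility is 0.15·u(250) + 0.85·u(0) = 0.15·250^α (since u(0) = 0 for α > 0).
Setting u(110) equal to that: 110^α = 0.15·250^α ⇒ (110/250)^α = 0.15.
Taking logs: α·ln(110/250) = ln(0.15), so α = -1.8971200 / -0.8209806 ≈ 2.3108.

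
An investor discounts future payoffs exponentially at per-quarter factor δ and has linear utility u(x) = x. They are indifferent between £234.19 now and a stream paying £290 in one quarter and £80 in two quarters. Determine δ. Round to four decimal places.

Present value of the stream is 290·δ + 80·δ². Indifference gives 290δ + 80δ² = 234.19.
That is, 80δ² + 290δ − 234.19 = 0, a quadratic in δ.
By the quadratic formula (taking the positive root), δ = (−290 + √159040.80) / 160 ≈ 0.6800.

δ ≈ 0.6800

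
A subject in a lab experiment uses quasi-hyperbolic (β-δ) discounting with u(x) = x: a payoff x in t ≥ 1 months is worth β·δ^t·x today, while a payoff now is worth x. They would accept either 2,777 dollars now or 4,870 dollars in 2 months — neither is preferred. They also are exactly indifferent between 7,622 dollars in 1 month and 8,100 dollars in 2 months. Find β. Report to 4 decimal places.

β ≈ 0.6440

From the later pair, β·δ^1·7622 = β·δ^2·8100; dividing through, δ = 7622/8100 = 0.94099.
The first indifference: 2777 = β·δ^2·4870, so β = 2777/(δ^2·4870) = 2777/(0.88546·4870) ≈ 0.6440.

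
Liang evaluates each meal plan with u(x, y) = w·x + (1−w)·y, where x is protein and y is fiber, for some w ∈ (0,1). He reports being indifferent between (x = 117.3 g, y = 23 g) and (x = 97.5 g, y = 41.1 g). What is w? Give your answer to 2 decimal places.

u(117.3,23) = u(97.5,41.1) means w·117.3 + (1−w)·23 = w·97.5 + (1−w)·41.1.
w·(117.3−97.5) = (1−w)·(41.1−23), i.e. w·19.8 = (1−w)·18.1.
So w/(1−w) = 18.1/19.8 = 0.9141, giving w = 18.1/(19.8+18.1) = 0.48.

w = 0.48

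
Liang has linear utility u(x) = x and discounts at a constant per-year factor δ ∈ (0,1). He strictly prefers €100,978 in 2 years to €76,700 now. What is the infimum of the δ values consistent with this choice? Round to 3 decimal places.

The preference means 76700 < δ^2·100978.
Dividing by 100978: δ^2 > 0.75957. Both sides are positive, so the square root keeps the direction.
δ > (76700/100978)^(1/2) ≈ 0.872.

δ > 0.872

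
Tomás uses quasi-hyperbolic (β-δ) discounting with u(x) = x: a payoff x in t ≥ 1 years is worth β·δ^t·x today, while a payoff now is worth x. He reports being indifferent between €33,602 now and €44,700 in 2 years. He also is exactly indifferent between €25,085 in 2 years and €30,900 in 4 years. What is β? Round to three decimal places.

From the later pair, β·δ^2·25085 = β·δ^4·30900; dividing through, δ^2 = 25085/30900 = 0.81181, so δ = 0.90101.
The first indifference: 33602 = β·δ^2·44700, so β = 33602/(δ^2·44700) = 33602/(0.81181·44700) ≈ 0.926.

β ≈ 0.926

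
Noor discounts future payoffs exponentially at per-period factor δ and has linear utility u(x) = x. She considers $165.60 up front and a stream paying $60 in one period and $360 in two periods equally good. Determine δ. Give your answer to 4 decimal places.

Equating present values: 165.60 = 60δ + 360δ².
That is, 360δ² + 60δ − 165.60 = 0, a quadratic in δ.
δ = (−60 + √(60² + 4·360·165.60)) / (2·360) = (−60 + √242064.00) / 720 ≈ 0.6000.

δ ≈ 0.6000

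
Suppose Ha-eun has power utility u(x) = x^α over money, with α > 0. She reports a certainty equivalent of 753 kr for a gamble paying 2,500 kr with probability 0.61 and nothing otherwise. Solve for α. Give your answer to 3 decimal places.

The lottery's expected utility is 0.61·u(2500) + 0.39·u(0) = 0.61·2500^α (since u(0) = 0 for α > 0).
Equating: 753^α = 0.61·2500^α, i.e. 0.3012^α = 0.61.
Take logs: α = ln 0.61 / ln(753/2500) ≈ 0.41192.

α ≈ 0.412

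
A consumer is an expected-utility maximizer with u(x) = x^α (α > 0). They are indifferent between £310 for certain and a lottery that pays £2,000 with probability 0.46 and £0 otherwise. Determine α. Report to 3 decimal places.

EU(lottery) = 0.46·2000^α + 0.54·0 = 0.46·2000^α.
Setting u(310) equal to that: 310^α = 0.46·2000^α ⇒ (310/2000)^α = 0.46.
Take logs: α = ln 0.46 / ln(310/2000) ≈ 0.41652.

α ≈ 0.417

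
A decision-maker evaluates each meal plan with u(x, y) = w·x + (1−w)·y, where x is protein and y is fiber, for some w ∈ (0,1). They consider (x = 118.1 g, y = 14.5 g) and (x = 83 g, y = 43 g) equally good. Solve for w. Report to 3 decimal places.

u(118.1,14.5) = u(83,43) means w·118.1 + (1−w)·14.5 = w·83 + (1−w)·43.
w·(118.1−83) = (1−w)·(43−14.5), i.e. w·35.1 = (1−w)·28.5.
Hence w = 28.5/(35.1+28.5) = 28.5/63.6 = 0.448.

w = 0.448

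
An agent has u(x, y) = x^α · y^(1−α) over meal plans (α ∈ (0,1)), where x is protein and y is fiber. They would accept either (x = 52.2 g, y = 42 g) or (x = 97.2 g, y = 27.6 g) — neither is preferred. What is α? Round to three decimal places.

α ≈ 0.403

The Cobb–Douglas utilities coincide, so 52.2^α·42^(1−α) = 97.2^α·27.6^(1−α).
(52.2/97.2)^α = (27.6/42)^(1−α); take logs: α·ln(52.2/97.2) = (1−α)·ln(27.6/42), i.e. α·-0.621688 = (1−α)·-0.419854.
Thus α·(-1.041542) = -0.419854, so α = -0.419854/-1.041542 ≈ 0.403.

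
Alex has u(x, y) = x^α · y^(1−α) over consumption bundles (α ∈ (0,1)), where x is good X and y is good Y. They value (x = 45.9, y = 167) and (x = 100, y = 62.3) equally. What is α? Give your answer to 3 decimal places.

α ≈ 0.559

Indifference: 45.9^α · 167^(1−α) = 100^α · 62.3^(1−α).
Taking logs: α·ln 45.9 + (1−α)·ln 167 = α·ln 100 + (1−α)·ln 62.3, i.e. α·-0.778705 = (1−α)·-0.986032.
With A = -0.778705 and B = -0.986032: α·A = (1−α)·B, so α = B/(A+B) = -0.986032/-1.764737 ≈ 0.559.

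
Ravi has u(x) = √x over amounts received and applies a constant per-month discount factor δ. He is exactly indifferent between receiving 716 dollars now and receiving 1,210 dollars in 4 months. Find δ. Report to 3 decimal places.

δ ≈ 0.937

Indifference means u(716) = δ^4 · u(1210), so δ^4 = u(716)/u(1210).
Since u(x) = √x, δ^4 = √(716/1210) = 0.76924.
Hence δ = (0.76924)^(1/4) = 0.93652.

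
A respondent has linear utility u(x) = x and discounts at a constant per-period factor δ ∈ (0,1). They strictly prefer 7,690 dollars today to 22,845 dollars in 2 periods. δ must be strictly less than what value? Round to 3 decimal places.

δ < 0.580

Comparing present values: 7690 > δ^2·22845.
Hence δ^2 < 7690/22845 = 0.33662, and x ↦ x^(1/2) is increasing on (0,∞).
δ < 0.33662^(1/2) = 0.580.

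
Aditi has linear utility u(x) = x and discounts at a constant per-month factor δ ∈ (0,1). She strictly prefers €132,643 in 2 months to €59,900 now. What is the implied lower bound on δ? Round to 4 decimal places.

Under u(x) = x this choice says 59900 < δ^2·132643.
Hence δ^2 > 59900/132643 = 0.45159, and x ↦ x^(1/2) is increasing on (0,∞).
δ > 0.45159^(1/2) = 0.6720.

δ > 0.6720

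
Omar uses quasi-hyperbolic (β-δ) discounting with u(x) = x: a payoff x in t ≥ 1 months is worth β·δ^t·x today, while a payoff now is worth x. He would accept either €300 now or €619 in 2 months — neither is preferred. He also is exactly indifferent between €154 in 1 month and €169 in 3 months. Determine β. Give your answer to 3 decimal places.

β ≈ 0.532

The second indifference involves only future payoffs, so β cancels: β·δ^1·154 = β·δ^3·169, giving δ^2 = 154/169 = 0.91124, so δ = 0.95459.
The first indifference: 300 = β·δ^2·619, so β = 300/(δ^2·619) = 300/(0.91124·619) ≈ 0.532.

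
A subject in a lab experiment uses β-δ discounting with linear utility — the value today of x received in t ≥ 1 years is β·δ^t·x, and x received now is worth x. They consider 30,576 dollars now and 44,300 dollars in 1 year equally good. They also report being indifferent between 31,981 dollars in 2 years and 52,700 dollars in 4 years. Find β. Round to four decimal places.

From the later pair, β·δ^2·31981 = β·δ^4·52700; dividing through, δ^2 = 31981/52700 = 0.60685, so δ = 0.77901.
Now use the now-vs-future pair: 30576 = β·δ·44300 gives β = 30576/(0.77901·44300) ≈ 0.8860.

β ≈ 0.8860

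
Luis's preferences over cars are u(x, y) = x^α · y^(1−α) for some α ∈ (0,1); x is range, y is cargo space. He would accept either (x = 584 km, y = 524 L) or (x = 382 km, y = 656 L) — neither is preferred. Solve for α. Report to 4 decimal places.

Indifference: 584^α · 524^(1−α) = 382^α · 656^(1−α).
Taking logs: α·ln 584 + (1−α)·ln 524 = α·ln 382 + (1−α)·ln 656, i.e. α·0.4244804 = (1−α)·0.2246691.
So α/(1−α) = (0.2246691)/(0.4244804) = 0.5292803, and α = 0.5292803/1.5292803 ≈ 0.3461.

α ≈ 0.3461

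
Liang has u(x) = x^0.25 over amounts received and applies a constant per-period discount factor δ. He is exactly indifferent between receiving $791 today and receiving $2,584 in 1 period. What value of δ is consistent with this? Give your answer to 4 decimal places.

δ ≈ 0.7438

The payoff in 1 period is discounted by δ, so u(791) = δ·u(2584) and δ = u(791)/u(2584).
With u(x) = x^0.25: δ = 791^0.25/2584^0.25 = (791/2584)^0.25 = 0.74383.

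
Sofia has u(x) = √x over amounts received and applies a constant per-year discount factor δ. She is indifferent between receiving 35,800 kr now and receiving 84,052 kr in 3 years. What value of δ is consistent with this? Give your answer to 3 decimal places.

δ ≈ 0.867

Indifference means u(35800) = δ^3 · u(84052), so δ^3 = u(35800)/u(84052).
Since u(x) = √x, δ^3 = √(35800/84052) = 0.65263.
So δ = 0.65263^(1/3) ≈ 0.867.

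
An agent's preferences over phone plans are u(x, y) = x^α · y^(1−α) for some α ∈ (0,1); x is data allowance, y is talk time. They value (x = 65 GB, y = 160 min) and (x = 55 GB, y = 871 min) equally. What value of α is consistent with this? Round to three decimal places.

The Cobb–Douglas utilities coincide, so 65^α·160^(1−α) = 55^α·871^(1−α).
(65/55)^α = (871/160)^(1−α); take logs: α·ln(65/55) = (1−α)·ln(871/160), i.e. α·0.167054 = (1−α)·1.694468.
So α/(1−α) = (1.694468)/(0.167054) = 10.143235, and α = 10.143235/11.143235 ≈ 0.910.

α ≈ 0.910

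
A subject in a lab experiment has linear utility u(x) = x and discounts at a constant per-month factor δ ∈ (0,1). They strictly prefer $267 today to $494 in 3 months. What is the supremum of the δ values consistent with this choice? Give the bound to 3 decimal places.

Comparing present values: 267 > δ^3·494.
So δ^3 < 267/494 = 0.54049; taking the cube root of both positive sides preserves the inequality.
δ < 0.54049^(1/3) = 0.815.

δ < 0.815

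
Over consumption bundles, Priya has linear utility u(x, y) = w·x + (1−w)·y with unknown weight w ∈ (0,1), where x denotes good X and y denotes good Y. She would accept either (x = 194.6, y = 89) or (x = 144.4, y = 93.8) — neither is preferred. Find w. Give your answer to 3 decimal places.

w = 0.087

Equating utilities: w·194.6 + (1−w)·89 = w·144.4 + (1−w)·93.8.
Collecting terms: w·50.2 = (1−w)·4.8.
Hence w = 4.8/(50.2+4.8) = 4.8/55 = 0.087.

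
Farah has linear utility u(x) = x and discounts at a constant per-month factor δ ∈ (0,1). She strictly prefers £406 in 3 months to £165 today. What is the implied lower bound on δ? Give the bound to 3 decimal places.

δ > 0.741

Comparing present values: 165 < δ^3·406.
So δ^3 > 165/406 = 0.40640; taking the cube root of both positive sides preserves the inequality.
δ > 0.40640^(1/3) = 0.741.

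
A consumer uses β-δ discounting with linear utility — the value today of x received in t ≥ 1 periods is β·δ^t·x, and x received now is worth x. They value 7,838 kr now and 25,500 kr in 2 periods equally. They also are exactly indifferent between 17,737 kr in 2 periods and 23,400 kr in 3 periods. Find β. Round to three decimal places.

Both payoffs in the second observation are in the future, so β drops out: δ^2·17737 = δ^3·23400 ⇒ δ = 17737/23400 = 0.75799.
The first indifference: 7838 = β·δ^2·25500, so β = 7838/(δ^2·25500) = 7838/(0.57455·25500) ≈ 0.535.

β ≈ 0.535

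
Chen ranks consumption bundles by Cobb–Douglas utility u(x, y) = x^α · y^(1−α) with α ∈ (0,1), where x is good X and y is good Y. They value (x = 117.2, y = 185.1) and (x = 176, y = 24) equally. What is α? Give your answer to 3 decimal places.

α ≈ 0.834

The Cobb–Douglas utilities coincide, so 117.2^α·185.1^(1−α) = 176^α·24^(1−α).
(117.2/176)^α = (24/185.1)^(1−α); take logs: α·ln(117.2/176) = (1−α)·ln(24/185.1), i.e. α·-0.406602 = (1−α)·-2.042842.
So α/(1−α) = (-2.042842)/(-0.406602) = 5.024181, and α = 5.024181/6.024181 ≈ 0.834.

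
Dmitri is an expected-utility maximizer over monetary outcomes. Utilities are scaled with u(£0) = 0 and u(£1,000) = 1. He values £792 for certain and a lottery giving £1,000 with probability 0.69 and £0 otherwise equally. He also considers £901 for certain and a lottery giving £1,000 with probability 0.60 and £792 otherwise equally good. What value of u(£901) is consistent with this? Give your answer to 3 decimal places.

The first gamble pins u(£792): it must equal 0.69·1 + 0.31·0 = 0.69.
Then u(£901) = 0.60·u(£1,000) + 0.40·u(£792) = 0.60·1.00 + 0.40·0.69 = 0.8760.

0.876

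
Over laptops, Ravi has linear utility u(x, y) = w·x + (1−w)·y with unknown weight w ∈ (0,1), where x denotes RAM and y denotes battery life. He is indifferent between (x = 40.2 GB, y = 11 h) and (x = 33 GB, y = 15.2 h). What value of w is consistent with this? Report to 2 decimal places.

w = 0.37

Equating utilities: w·40.2 + (1−w)·11 = w·33 + (1−w)·15.2.
Rearranging, 7.2·w − 4.2·(1−w) = 0.
So w/(1−w) = 4.2/7.2 = 0.5833, giving w = 4.2/(7.2+4.2) = 0.37.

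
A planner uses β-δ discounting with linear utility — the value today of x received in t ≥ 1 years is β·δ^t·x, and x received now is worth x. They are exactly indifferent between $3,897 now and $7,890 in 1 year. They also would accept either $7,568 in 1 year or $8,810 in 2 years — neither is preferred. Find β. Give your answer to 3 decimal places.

From the later pair, β·δ^1·7568 = β·δ^2·8810; dividing through, δ = 7568/8810 = 0.85902.
The first indifference: 3897 = β·δ·7890, so β = 3897/(δ·7890) = 3897/(0.85902·7890) ≈ 0.575.

β ≈ 0.575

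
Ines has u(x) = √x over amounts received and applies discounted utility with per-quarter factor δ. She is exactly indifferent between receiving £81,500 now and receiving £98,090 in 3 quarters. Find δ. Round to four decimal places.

δ ≈ 0.9696

Equating discounted utilities: u(81500) = δ^3·u(98090) ⇒ δ^3 = u(81500)/u(98090).
With u(x) = √x: δ^3 = √81500/√98090 = √(81500/98090) = 0.91152.
Taking the cube root: δ = 0.91152^(1/3) ≈ 0.9696.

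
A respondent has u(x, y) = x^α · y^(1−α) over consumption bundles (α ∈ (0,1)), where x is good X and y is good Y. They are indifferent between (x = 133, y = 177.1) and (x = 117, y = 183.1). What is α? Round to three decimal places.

The Cobb–Douglas utilities coincide, so 133^α·177.1^(1−α) = 117^α·183.1^(1−α).
Taking logs: α·ln 133 + (1−α)·ln 177.1 = α·ln 117 + (1−α)·ln 183.1, i.e. α·0.128175 = (1−α)·0.033318.
Thus α·(0.161493) = 0.033318, so α = 0.033318/0.161493 ≈ 0.206.

α ≈ 0.206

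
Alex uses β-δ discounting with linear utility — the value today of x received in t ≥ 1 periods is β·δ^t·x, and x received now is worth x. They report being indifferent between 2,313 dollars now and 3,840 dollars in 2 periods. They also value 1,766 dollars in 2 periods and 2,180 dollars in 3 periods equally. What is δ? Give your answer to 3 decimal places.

From the later pair, β·δ^2·1766 = β·δ^3·2180; dividing through, δ = 1766/2180 = 0.81009.

δ ≈ 0.810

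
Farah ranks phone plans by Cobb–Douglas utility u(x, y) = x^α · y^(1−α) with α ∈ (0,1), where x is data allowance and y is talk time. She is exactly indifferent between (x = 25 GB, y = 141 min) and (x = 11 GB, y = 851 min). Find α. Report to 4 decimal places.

α ≈ 0.6865

The Cobb–Douglas utilities coincide, so 25^α·141^(1−α) = 11^α·851^(1−α).
Taking logs: α·ln 25 + (1−α)·ln 141 = α·ln 11 + (1−α)·ln 851, i.e. α·0.8209806 = (1−α)·1.7976522.
With A = 0.8209806 and B = 1.7976522: α·A = (1−α)·B, so α = B/(A+B) = 1.7976522/2.6186328 ≈ 0.6865.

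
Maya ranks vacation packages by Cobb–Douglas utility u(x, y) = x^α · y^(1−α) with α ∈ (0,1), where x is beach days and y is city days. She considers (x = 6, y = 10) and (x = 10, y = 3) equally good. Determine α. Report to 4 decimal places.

α ≈ 0.7021

The Cobb–Douglas utilities coincide, so 6^α·10^(1−α) = 10^α·3^(1−α).
(6/10)^α = (3/10)^(1−α); take logs: α·ln(6/10) = (1−α)·ln(3/10), i.e. α·-0.5108256 = (1−α)·-1.2039728.
Thus α·(-1.7147984) = -1.2039728, so α = -1.2039728/-1.7147984 ≈ 0.7021.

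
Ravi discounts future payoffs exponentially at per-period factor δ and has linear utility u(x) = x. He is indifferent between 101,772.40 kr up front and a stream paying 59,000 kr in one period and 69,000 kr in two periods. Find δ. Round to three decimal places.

δ ≈ 0.860

Present value of the stream is 59000·δ + 69000·δ². Indifference gives 59000δ + 69000δ² = 101772.40.
So 69000δ² + 59000δ − 101772.40 = 0.
By the quadratic formula (taking the positive root), δ = (−59000 + √31570182400.00) / 138000 ≈ 0.860.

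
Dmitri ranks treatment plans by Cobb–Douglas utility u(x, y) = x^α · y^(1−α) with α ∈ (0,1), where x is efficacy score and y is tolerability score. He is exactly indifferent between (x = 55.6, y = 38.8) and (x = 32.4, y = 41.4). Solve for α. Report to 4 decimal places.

Set the two utilities equal: 55.6^α·38.8^(1−α) = 32.4^α·41.4^(1−α).
(55.6/32.4)^α = (41.4/38.8)^(1−α); take logs: α·ln(55.6/32.4) = (1−α)·ln(41.4/38.8), i.e. α·0.5400248 = (1−α)·0.0648606.
So α/(1−α) = (0.0648606)/(0.5400248) = 0.1201067, and α = 0.1201067/1.1201067 ≈ 0.1072.

α ≈ 0.1072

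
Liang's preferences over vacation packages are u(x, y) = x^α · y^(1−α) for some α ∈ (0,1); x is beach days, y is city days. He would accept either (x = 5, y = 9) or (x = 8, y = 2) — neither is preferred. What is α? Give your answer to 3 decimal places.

α ≈ 0.762

The Cobb–Douglas utilities coincide, so 5^α·9^(1−α) = 8^α·2^(1−α).
Taking logs: α·ln 5 + (1−α)·ln 9 = α·ln 8 + (1−α)·ln 2, i.e. α·-0.470004 = (1−α)·-1.504077.
So α/(1−α) = (-1.504077)/(-0.470004) = 3.200137, and α = 3.200137/4.200137 ≈ 0.762.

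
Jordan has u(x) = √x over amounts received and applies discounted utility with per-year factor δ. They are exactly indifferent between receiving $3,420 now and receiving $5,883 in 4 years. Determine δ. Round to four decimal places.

Equating discounted utilities: u(3420) = δ^4·u(5883) ⇒ δ^4 = u(3420)/u(5883).
With u(x) = √x: δ^4 = √3420/√5883 = √(3420/5883) = 0.76245.
Hence δ = (0.76245)^(1/4) = 0.934444.

δ ≈ 0.9344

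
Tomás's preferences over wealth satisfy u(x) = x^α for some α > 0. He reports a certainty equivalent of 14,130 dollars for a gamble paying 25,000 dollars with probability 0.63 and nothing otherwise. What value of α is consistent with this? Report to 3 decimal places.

The lottery's expected utility is 0.63·u(25000) + 0.37·u(0) = 0.63·25000^α (since u(0) = 0 for α > 0).
Equating: 14130^α = 0.63·25000^α, i.e. 0.5652^α = 0.63.
α = ln(0.63) / ln(14130/25000) = -0.462035/-0.570576 ≈ 0.810.

α ≈ 0.810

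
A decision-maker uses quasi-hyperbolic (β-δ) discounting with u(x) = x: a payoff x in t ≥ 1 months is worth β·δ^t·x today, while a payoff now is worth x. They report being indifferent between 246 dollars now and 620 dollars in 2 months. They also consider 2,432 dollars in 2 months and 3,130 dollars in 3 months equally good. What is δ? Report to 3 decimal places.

δ ≈ 0.777

Both payoffs in the second observation are in the future, so β drops out: δ^2·2432 = δ^3·3130 ⇒ δ = 2432/3130 = 0.77700.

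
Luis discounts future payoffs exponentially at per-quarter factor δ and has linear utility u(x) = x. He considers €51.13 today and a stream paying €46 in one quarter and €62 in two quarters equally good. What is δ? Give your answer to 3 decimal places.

δ ≈ 0.610

Present value of the stream is 46·δ + 62·δ². Indifference gives 46δ + 62δ² = 51.13.
Rearranged: 62δ² + 46δ − 51.13 = 0.
The positive root is δ = [−46 + √(46² + 4·62·51.13)] / (2·62) = (−46 + 121.640)/124 ≈ 0.610.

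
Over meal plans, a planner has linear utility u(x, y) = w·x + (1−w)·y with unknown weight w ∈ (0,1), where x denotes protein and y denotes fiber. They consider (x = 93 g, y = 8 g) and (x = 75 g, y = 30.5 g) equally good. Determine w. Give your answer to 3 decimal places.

w = 0.556

Equating utilities: w·93 + (1−w)·8 = w·75 + (1−w)·30.5.
w·(93−75) = (1−w)·(30.5−8), i.e. w·18 = (1−w)·22.5.
The marginal rate of substitution is 22.5/18, so w = 22.5/(18+22.5) = 0.556.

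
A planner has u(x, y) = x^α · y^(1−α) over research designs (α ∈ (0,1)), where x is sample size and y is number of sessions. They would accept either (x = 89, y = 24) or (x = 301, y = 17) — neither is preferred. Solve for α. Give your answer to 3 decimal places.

Indifference: 89^α · 24^(1−α) = 301^α · 17^(1−α).
Rearrange to (89/301)^α = (17/24)^(1−α) and take logs: α·-1.218474 = (1−α)·-0.344840.
So α/(1−α) = (-0.344840)/(-1.218474) = 0.283010, and α = 0.283010/1.283010 ≈ 0.221.

α ≈ 0.221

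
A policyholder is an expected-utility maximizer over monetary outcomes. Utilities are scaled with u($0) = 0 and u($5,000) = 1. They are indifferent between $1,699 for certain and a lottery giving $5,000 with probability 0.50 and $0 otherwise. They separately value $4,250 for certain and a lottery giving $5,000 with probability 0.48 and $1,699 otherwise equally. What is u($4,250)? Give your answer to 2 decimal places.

0.74

From the first indifference, u($1,699) = 0.50·u($5,000) + 0.50·u($0) = 0.50·1 + 0.50·0 = 0.50.
Then u($4,250) = 0.48·u($5,000) + 0.52·u($1,699) = 0.48·1.00 + 0.52·0.50 = 0.7400.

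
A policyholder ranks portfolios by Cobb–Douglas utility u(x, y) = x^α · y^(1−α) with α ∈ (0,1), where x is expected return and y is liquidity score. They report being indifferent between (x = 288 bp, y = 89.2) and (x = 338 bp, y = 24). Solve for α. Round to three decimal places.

α ≈ 0.891

The Cobb–Douglas utilities coincide, so 288^α·89.2^(1−α) = 338^α·24^(1−α).
Rearrange to (288/338)^α = (24/89.2)^(1−α) and take logs: α·-0.160085 = (1−α)·-1.312827.
So α/(1−α) = (-1.312827)/(-0.160085) = 8.200812, and α = 8.200812/9.200812 ≈ 0.891.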